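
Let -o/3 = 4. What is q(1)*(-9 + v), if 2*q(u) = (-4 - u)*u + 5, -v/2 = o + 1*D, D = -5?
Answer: 0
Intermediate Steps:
o = -12 (o = -3*4 = -12)
v = 34 (v = -2*(-12 + 1*(-5)) = -2*(-12 - 5) = -2*(-17) = 34)
q(u) = 5/2 + u*(-4 - u)/2 (q(u) = ((-4 - u)*u + 5)/2 = (u*(-4 - u) + 5)/2 = (5 + u*(-4 - u))/2 = 5/2 + u*(-4 - u)/2)
q(1)*(-9 + v) = (5/2 - 2*1 - ½*1²)*(-9 + 34) = (5/2 - 2 - ½*1)*25 = (5/2 - 2 - ½)*25 = 0*25 = 0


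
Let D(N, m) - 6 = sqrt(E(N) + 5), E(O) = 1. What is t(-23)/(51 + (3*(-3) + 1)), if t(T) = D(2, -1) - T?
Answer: 29/43 + sqrt(6)/43 ≈ 0.73138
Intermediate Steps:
D(N, m) = 6 + sqrt(6) (D(N, m) = 6 + sqrt(1 + 5) = 6 + sqrt(6))
t(T) = 6 + sqrt(6) - T (t(T) = (6 + sqrt(6)) - T = 6 + sqrt(6) - T)
t(-23)/(51 + (3*(-3) + 1)) = (6 + sqrt(6) - 1*(-23))/(51 + (3*(-3) + 1)) = (6 + sqrt(6) + 23)/(51 + (-9 + 1)) = (29 + sqrt(6))/(51 - 8) = (29 + sqrt(6))/43 = 29/43 + sqrt(6)/43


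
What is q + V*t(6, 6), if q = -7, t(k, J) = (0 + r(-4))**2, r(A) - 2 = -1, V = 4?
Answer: -3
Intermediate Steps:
r(A) = 1 (r(A) = 2 - 1 = 1)
t(k, J) = 1 (t(k, J) = (0 + 1)**2 = 1**2 = 1)
q + V*t(6, 6) = -7 + 4*1 = -7 + 4 = -3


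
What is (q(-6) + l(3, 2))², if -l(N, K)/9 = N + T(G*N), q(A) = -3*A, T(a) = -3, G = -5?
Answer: 324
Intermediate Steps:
l(N, K) = 27 - 9*N (l(N, K) = -9*(N - 3) = -9*(-3 + N) = 27 - 9*N)
(q(-6) + l(3, 2))² = (-3*(-6) + (27 - 9*3))² = (18 + (27 - 27))² = (18 + 0)² = 18² = 324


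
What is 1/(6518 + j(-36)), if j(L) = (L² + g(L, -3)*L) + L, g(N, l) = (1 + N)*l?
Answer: 1/3998 ≈ 0.00025012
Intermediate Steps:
g(N, l) = l*(1 + N)
j(L) = L + L² + L*(-3 - 3*L) (j(L) = (L² + (-3*(1 + L))*L) + L = (L² + (-3 - 3*L)*L) + L = (L² + L*(-3 - 3*L)) + L = L + L² + L*(-3 - 3*L))
1/(6518 + j(-36)) = 1/(6518 + 2*(-36)*(-1 - 1*(-36))) = 1/(6518 + 2*(-36)*(-1 + 36)) = 1/(6518 + 2*(-36)*35) = 1/(6518 - 2520) = 1/3998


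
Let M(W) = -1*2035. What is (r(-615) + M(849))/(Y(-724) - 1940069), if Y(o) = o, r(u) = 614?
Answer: 1421/1940793 ≈ 0.00073218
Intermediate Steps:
M(W) = -2035
(r(-615) + M(849))/(Y(-724) - 1940069) = (614 - 2035)/(-724 - 1940069) = -1421/(-1940793) = -1421*(-1/1940793) = 1421/1940793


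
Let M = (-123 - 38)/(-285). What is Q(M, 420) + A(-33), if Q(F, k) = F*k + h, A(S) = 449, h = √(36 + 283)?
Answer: 13039/19 + √319 ≈ 704.12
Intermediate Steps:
h = √319 ≈ 17.861
M = 161/285 (M = -161*(-1/285) = 161/285 ≈ 0.56491)
Q(F, k) = √319 + F*k (Q(F, k) = F*k + √319 = √319 + F*k)
Q(M, 420) + A(-33) = (√319 + (161/285)*420) + 449 = (√319 + 4508/19) + 449 = (4508/19 + √319) + 449 = 13039/19 + √319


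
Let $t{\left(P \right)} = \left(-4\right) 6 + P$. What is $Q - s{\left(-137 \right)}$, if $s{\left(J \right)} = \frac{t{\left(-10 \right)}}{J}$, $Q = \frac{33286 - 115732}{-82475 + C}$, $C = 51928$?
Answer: $\frac{10256504}{4184939} \approx 2.4508$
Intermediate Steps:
$Q = \frac{82446}{30547}$ ($Q = \frac{33286 - 115732}{-82475 + 51928} = - \frac{82446}{-30547} = \left(-82446\right) \left(- \frac{1}{30547}\right) = \frac{82446}{30547} \approx 2.699$)
$t{\left(P \right)} = -24 + P$
$s{\left(J \right)} = - \frac{34}{J}$ ($s{\left(J \right)} = \frac{-24 - 10}{J} = - \frac{34}{J}$)
$Q - s{\left(-137 \right)} = \frac{82446}{30547} - - \frac{34}{-137} = \frac{82446}{30547} - \left(-34\right) \left(- \frac{1}{137}\right) = \frac{82446}{30547} - \frac{34}{137} = \frac{10256504}{4184939}$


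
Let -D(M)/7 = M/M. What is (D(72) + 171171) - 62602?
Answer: 108562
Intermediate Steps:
D(M) = -7 (D(M) = -7*M/M = -7*1 = -7)
(D(72) + 171171) - 62602 = (-7 + 171171) - 62602 = 171164 - 62602 = 108562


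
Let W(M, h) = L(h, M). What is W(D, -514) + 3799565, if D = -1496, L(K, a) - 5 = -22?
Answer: 3799548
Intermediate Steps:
L(K, a) = -17 (L(K, a) = 5 - 22 = -17)
W(M, h) = -17
W(D, -514) + 3799565 = -17 + 3799565 = 3799548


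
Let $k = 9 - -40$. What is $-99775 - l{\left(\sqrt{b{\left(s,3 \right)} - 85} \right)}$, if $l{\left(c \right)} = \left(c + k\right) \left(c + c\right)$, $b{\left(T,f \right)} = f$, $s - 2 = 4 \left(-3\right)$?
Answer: $-99611 - 98 i \sqrt{82} \approx -99611.0 - 887.43 i$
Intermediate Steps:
$k = 49$ ($k = 9 + 40 = 49$)
$s = -10$ ($s = 2 + 4 \left(-3\right) = 2 - 12 = -10$)
$l{\left(c \right)} = 2 c \left(49 + c\right)$ ($l{\left(c \right)} = \left(c + 49\right) \left(c + c\right) = \left(49 + c\right) 2 c = 2 c \left(49 + c\right)$)
$-99775 - l{\left(\sqrt{b{\left(s,3 \right)} - 85} \right)} = -99775 - 2 \sqrt{3 - 85} \left(49 + \sqrt{3 - 85}\right) = -99775 - 2 \sqrt{-82} \left(49 + \sqrt{-82}\right) = -99775 - 2 i \sqrt{82} \left(49 + i \sqrt{82}\right)$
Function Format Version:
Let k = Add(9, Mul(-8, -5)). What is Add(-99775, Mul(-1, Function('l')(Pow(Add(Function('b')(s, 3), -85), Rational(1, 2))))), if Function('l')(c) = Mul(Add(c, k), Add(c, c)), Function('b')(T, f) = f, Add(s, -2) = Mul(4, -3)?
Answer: Add(-99611, Mul(-98, I, Pow(82, Rational(1, 2)))) ≈ Add(-99611., Mul(-887.43, I))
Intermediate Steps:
k = 49 (k = Add(9, 40) = 49)
s = -10 (s = Add(2, Mul(4, -3)) = Add(2, -12) = -10)
Function('l')(c) = Mul(2, c, Add(49, c)) (Function('l')(c) = Mul(Add(c, 49), Add(c, c)) = Mul(Add(49, c), Mul(2, c)) = Mul(2, c, Add(49, c)))
Add(-99775, Mul(-1, Function('l')(Pow(Add(Function('b')(s, 3), -85), Rational(1, 2))))) = Add(-99775, Mul(-1, Mul(2, Pow(Add(3, -85), Rational(1, 2)), Add(49, Pow(Add(3, -85), Rational(1, 2)))))) = Add(-99775, Mul(-1, Mul(2, Pow(-82, Rational(1, 2)), Add(49, Pow(-82, Rational(1, 2)))))) = Add(-99775, Mul(-1, Mul(2, Mul(I, Pow(82, Rational(1, 2))), Add(49, Mul(I, Pow(82, Rational(1, 2))))))) = Add(-99775, Mul(-1, Mul(2, I, Pow(82, Rational(1, 2)), Add(49, Mul(I, Pow(82, Rational(1, 2))))))) = Add(-99775, Mul(-2, I, Pow(82, Rational(1, 2)), Add(49, Mul(I, Pow(82, Rational(1, 2))))))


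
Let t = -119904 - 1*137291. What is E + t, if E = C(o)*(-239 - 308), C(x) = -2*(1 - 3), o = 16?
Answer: -259383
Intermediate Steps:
C(x) = 4 (C(x) = -2*(-2) = 4)
t = -257195 (t = -119904 - 137291 = -257195)
E = -2188 (E = 4*(-239 - 308) = 4*(-547) = -2188)
E + t = -2188 - 257195 = -259383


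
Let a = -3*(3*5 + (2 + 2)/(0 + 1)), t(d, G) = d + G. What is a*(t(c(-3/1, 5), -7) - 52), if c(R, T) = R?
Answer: 3534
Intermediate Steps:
t(d, G) = G + d
a = -57 (a = -3*(15 + 4/1) = -3*(15 + 4*1) = -3*(15 + 4) = -3*19 = -57)
a*(t(c(-3/1, 5), -7) - 52) = -57*((-7 - 3/1) - 52) = -57*((-7 - 3*1) - 52) = -57*((-7 - 3) - 52) = -57*(-10 - 52) = -57*(-62) = 3534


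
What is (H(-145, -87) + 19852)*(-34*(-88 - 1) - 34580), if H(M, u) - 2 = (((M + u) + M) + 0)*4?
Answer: -578889684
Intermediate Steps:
H(M, u) = 2 + 4*u + 8*M (H(M, u) = 2 + (((M + u) + M) + 0)*4 = 2 + ((u + 2*M) + 0)*4 = 2 + (u + 2*M)*4 = 2 + (4*u + 8*M) = 2 + 4*u + 8*M)
(H(-145, -87) + 19852)*(-34*(-88 - 1) - 34580) = ((2 + 4*(-87) + 8*(-145)) + 19852)*(-34*(-88 - 1) - 34580) = ((2 - 348 - 1160) + 19852)*(-34*(-89) - 34580) = (-1506 + 19852)*(3026 - 34580) = 18346*(-31554) = -578889684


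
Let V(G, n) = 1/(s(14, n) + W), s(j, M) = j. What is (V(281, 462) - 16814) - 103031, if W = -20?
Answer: -719071/6 ≈ -1.1985e+5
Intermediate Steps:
V(G, n) = -⅙ (V(G, n) = 1/(14 - 20) = 1/(-6) = -⅙)
(V(281, 462) - 16814) - 103031 = (-⅙ - 16814) - 103031 = -100885/6 - 103031 = -719071/6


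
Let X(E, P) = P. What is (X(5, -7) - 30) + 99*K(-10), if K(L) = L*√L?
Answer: -37 - 990*I*√10 ≈ -37.0 - 3130.7*I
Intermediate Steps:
K(L) = L^(3/2)
(X(5, -7) - 30) + 99*K(-10) = (-7 - 30) + 99*(-10)^(3/2) = -37 + 99*(-10*I*√10) = -37 - 990*I*√10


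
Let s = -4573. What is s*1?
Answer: -4573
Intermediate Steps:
s*1 = -4573*1 = -4573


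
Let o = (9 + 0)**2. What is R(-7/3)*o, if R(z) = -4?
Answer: -324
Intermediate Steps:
o = 81 (o = 9**2 = 81)
R(-7/3)*o = -4*81 = -324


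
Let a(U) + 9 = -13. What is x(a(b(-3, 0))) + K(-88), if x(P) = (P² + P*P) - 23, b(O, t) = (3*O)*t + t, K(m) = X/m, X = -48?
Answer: 10401/11 ≈ 945.54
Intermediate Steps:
K(m) = -48/m
b(O, t) = t + 3*O*t (b(O, t) = 3*O*t + t = t + 3*O*t)
a(U) = -22 (a(U) = -9 - 13 = -22)
x(P) = -23 + 2*P² (x(P) = (P² + P²) - 23 = 2*P² - 23 = -23 + 2*P²)
x(a(b(-3, 0))) + K(-88) = (-23 + 2*(-22)²) - 48/(-88) = (-23 + 2*484) - 48*(-1/88) = (-23 + 968) + 6/11 = 945 + 6/11 = 10401/11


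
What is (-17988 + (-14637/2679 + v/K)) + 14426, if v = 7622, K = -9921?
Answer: -31612582591/8859453 ≈ -3568.2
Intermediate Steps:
(-17988 + (-14637/2679 + v/K)) + 14426 = (-17988 + (-14637/2679 + 7622/(-9921))) + 14426 = (-17988 + (-14637*1/2679 + 7622*(-1/9921))) + 14426 = (-17988 + (-4879/893 - 7622/9921)) + 14426 = (-17988 - 55211005/8859453) + 14426 = -159419051569/8859453 + 14426 = -31612582591/8859453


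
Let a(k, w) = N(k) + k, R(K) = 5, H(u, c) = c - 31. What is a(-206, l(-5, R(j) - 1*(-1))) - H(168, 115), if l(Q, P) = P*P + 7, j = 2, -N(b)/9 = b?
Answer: 1564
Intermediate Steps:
N(b) = -9*b
H(u, c) = -31 + c
l(Q, P) = 7 + P**2 (l(Q, P) = P**2 + 7 = 7 + P**2)
a(k, w) = -8*k (a(k, w) = -9*k + k = -8*k)
a(-206, l(-5, R(j) - 1*(-1))) - H(168, 115) = -8*(-206) - (-31 + 115) = 1648 - 1*84 = 1648 - 84 = 1564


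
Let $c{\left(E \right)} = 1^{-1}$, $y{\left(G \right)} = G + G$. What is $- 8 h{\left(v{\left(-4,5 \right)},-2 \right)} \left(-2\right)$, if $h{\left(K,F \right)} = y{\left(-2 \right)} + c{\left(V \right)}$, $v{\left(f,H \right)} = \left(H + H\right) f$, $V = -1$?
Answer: $-48$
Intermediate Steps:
$y{\left(G \right)} = 2 G$
$v{\left(f,H \right)} = 2 H f$
$c{\left(E \right)} = 1$
$h{\left(K,F \right)} = -3$ ($h{\left(K,F \right)} = 2 \left(-2\right) + 1 = -4 + 1 = -3$)
$- 8 h{\left(v{\left(-4,5 \right)},-2 \right)} \left(-2\right) = \left(-8\right) \left(-3\right) \left(-2\right) = 24 \left(-2\right) = -48$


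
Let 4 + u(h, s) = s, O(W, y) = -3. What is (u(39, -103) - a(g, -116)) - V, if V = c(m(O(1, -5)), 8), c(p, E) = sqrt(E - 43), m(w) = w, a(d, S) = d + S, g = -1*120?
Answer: 129 - I*sqrt(35) ≈ 129.0 - 5.9161*I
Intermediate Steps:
g = -120
a(d, S) = S + d
u(h, s) = -4 + s
c(p, E) = sqrt(-43 + E)
V = I*sqrt(35) (V = sqrt(-43 + 8) = sqrt(-35) = I*sqrt(35) ≈ 5.9161*I)
(u(39, -103) - a(g, -116)) - V = ((-4 - 103) - (-116 - 120)) - I*sqrt(35) = (-107 - 1*(-236)) - I*sqrt(35) = (-107 + 236) - I*sqrt(35) = 129 - I*sqrt(35)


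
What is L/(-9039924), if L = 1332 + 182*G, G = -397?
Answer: 35461/4519962 ≈ 0.0078454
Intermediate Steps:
L = -70922 (L = 1332 + 182*(-397) = 1332 - 72254 = -70922)
L/(-9039924) = -70922/(-9039924) = -70922*(-1/9039924) = 35461/4519962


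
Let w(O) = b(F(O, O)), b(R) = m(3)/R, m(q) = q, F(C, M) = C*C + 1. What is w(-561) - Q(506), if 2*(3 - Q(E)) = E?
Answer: 78680503/314722 ≈ 250.00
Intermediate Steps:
F(C, M) = 1 + C**2 (F(C, M) = C**2 + 1 = 1 + C**2)
Q(E) = 3 - E/2
b(R) = 3/R
w(O) = 3/(1 + O**2)
w(-561) - Q(506) = 3/(1 + (-561)**2) - (3 - 1/2*506) = 3/(1 + 314721) - (3 - 253) = 3/314722 - 1*(-250) = 3*(1/314722) + 250 = 3/314722 + 250 = 78680503/314722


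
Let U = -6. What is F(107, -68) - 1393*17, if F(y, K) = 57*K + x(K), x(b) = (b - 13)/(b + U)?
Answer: -2039137/74 ≈ -27556.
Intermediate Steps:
x(b) = (-13 + b)/(-6 + b) (x(b) = (b - 13)/(b - 6) = (-13 + b)/(-6 + b))
F(y, K) = 57*K + (-13 + K)/(-6 + K)
F(107, -68) - 1393*17 = (-13 - 68 + 57*(-68)*(-6 - 68))/(-6 - 68) - 1393*17 = (-13 - 68 + 57*(-68)*(-74))/(-74) - 23681 = -(-13 - 68 + 286824)/74 - 23681 = -1/74*286743 - 23681 = -286743/74 - 23681 = -2039137/74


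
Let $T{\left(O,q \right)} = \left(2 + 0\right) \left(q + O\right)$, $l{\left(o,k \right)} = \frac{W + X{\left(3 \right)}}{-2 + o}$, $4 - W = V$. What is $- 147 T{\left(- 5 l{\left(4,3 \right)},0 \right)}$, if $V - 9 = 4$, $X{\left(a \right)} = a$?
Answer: $-4410$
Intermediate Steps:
$V = 13$ ($V = 9 + 4 = 13$)
$W = -9$ ($W = 4 - 13 = -9$)
$l{\left(o,k \right)} = - \frac{6}{-2 + o}$ ($l{\left(o,k \right)} = \frac{-9 + 3}{-2 + o} = - \frac{6}{-2 + o}$)
$T{\left(O,q \right)} = 2 O + 2 q$ ($T{\left(O,q \right)} = 2 \left(O + q\right) = 2 O + 2 q$)
$- 147 T{\left(- 5 l{\left(4,3 \right)},0 \right)} = - 147 \left(2 \left(- 5 \left(- \frac{6}{-2 + 4}\right)\right) + 2 \cdot 0\right) = - 147 \left(2 \left(- 5 \left(- \frac{6}{2}\right)\right) + 0\right) = - 147 \left(2 \left(- 5 \left(\left(-6\right) \frac{1}{2}\right)\right) + 0\right) = - 147 \left(2 \left(\left(-5\right) \left(-3\right)\right) + 0\right) = - 147 \left(2 \cdot 15 + 0\right) = - 147 \left(30 + 0\right) = \left(-147\right) 30 = -4410$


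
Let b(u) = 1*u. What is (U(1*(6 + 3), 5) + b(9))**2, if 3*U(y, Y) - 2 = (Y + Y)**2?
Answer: 1849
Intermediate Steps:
b(u) = u
U(y, Y) = 2/3 + 4*Y**2/3 (U(y, Y) = 2/3 + (Y + Y)**2/3 = 2/3 + (2*Y)**2/3 = 2/3 + (4*Y**2)/3 = 2/3 + 4*Y**2/3)
(U(1*(6 + 3), 5) + b(9))**2 = ((2/3 + (4/3)*5**2) + 9)**2 = ((2/3 + (4/3)*25) + 9)**2 = ((2/3 + 100/3) + 9)**2 = (34 + 9)**2 = 43**2 = 1849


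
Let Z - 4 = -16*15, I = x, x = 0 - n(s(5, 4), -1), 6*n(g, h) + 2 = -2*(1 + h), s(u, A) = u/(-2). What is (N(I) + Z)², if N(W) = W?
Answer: 499849/9 ≈ 55539.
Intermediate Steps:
s(u, A) = -u/2 (s(u, A) = u*(-½) = -u/2)
n(g, h) = -⅔ - h/3 (n(g, h) = -⅓ + (-2*(1 + h))/6 = -⅓ + (-2 - 2*h)/6 = -⅓ + (-⅓ - h/3) = -⅔ - h/3)
x = ⅓ (x = 0 - (-⅔ - ⅓*(-1)) = 0 - (-⅔ + ⅓) = 0 - 1*(-⅓) = 0 + ⅓ = ⅓ ≈ 0.33333)
I = ⅓ ≈ 0.33333
Z = -236 (Z = 4 - 16*15 = 4 - 240 = -236)
(N(I) + Z)² = (⅓ - 236)² = (-707/3)² = 499849/9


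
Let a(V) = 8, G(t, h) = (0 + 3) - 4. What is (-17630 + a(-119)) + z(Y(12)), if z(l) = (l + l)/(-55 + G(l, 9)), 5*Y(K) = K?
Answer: -616773/35 ≈ -17622.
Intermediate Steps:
G(t, h) = -1 (G(t, h) = 3 - 4 = -1)
Y(K) = K/5
z(l) = -l/28 (z(l) = (l + l)/(-55 - 1) = (2*l)/(-56) = (2*l)*(-1/56) = -l/28)
(-17630 + a(-119)) + z(Y(12)) = (-17630 + 8) - 12/140 = -17622 - 1/28*12/5 = -17622 - 3/35 = -616773/35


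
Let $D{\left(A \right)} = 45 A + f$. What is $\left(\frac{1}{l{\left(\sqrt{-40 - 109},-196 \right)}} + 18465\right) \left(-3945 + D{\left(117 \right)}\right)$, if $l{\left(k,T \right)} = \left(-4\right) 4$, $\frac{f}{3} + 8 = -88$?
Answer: $\frac{38111631}{2} \approx 1.9056 \cdot 10^{7}$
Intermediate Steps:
$f = -288$ ($f = -24 + 3 \left(-88\right) = -24 - 264 = -288$)
$D{\left(A \right)} = -288 + 45 A$ ($D{\left(A \right)} = 45 A - 288 = -288 + 45 A$)
$l{\left(k,T \right)} = -16$
$\left(\frac{1}{l{\left(\sqrt{-40 - 109},-196 \right)}} + 18465\right) \left(-3945 + D{\left(117 \right)}\right) = \left(\frac{1}{-16} + 18465\right) \left(-3945 + \left(-288 + 45 \cdot 117\right)\right) = \left(- \frac{1}{16} + 18465\right) \left(-3945 + \left(-288 + 5265\right)\right) = \frac{295439 \left(-3945 + 4977\right)}{16} = \frac{295439}{16} \cdot 1032 = \frac{38111631}{2}$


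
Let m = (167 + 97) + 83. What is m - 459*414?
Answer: -189679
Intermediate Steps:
m = 347 (m = 264 + 83 = 347)
m - 459*414 = 347 - 459*414 = 347 - 190026 = -189679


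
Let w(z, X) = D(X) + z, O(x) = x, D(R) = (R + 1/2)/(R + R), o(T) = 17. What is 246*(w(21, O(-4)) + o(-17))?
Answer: 75645/8 ≈ 9455.6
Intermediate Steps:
D(R) = (1/2 + R)/(2*R) (D(R) = (R + 1*(1/2))/((2*R)) = (R + 1/2)*(1/(2*R)) = (1/2 + R)*(1/(2*R)) = (1/2 + R)/(2*R))
w(z, X) = z + (1 + 2*X)/(4*X) (w(z, X) = (1 + 2*X)/(4*X) + z = z + (1 + 2*X)/(4*X))
246*(w(21, O(-4)) + o(-17)) = 246*((1/2 + 21 + (1/4)/(-4)) + 17) = 246*((1/2 + 21 + (1/4)*(-1/4)) + 17) = 246*((1/2 + 21 - 1/16) + 17) = 246*(343/16 + 17) = 246*(615/16) = 75645/8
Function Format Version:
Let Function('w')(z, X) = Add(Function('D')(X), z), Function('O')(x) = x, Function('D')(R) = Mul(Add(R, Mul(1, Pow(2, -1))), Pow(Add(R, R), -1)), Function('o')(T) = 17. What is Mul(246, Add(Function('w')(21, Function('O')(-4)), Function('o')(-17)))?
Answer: Rational(75645, 8) ≈ 9455.6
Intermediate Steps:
Function('D')(R) = Mul(Rational(1, 2), Pow(R, -1), Add(Rational(1, 2), R)) (Function('D')(R) = Mul(Add(R, Mul(1, Rational(1, 2))), Pow(Mul(2, R), -1)) = Mul(Add(R, Rational(1, 2)), Mul(Rational(1, 2), Pow(R, -1))) = Mul(Add(Rational(1, 2), R), Mul(Rational(1, 2), Pow(R, -1))) = Mul(Rational(1, 2), Pow(R, -1), Add(Rational(1, 2), R)))
Function('w')(z, X) = Add(z, Mul(Rational(1, 4), Pow(X, -1), Add(1, Mul(2, X)))) (Function('w')(z, X) = Add(Mul(Rational(1, 4), Pow(X, -1), Add(1, Mul(2, X))), z) = Add(z, Mul(Rational(1, 4), Pow(X, -1), Add(1, Mul(2, X)))))
Mul(246, Add(Function('w')(21, Function('O')(-4)), Function('o')(-17))) = Mul(246, Add(Add(Rational(1, 2), 21, Mul(Rational(1, 4), Pow(-4, -1))), 17)) = Mul(246, Add(Add(Rational(1, 2), 21, Mul(Rational(1, 4), Rational(-1, 4))), 17)) = Mul(246, Add(Add(Rational(1, 2), 21, Rational(-1, 16)), 17)) = Mul(246, Add(Rational(343, 16), 17)) = Mul(246, Rational(615, 16)) = Rational(75645, 8)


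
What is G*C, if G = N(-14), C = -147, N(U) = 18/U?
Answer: 189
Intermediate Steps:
G = -9/7 (G = 18/(-14) = 18*(-1/14) = -9/7 ≈ -1.2857)
G*C = -9/7*(-147) = 189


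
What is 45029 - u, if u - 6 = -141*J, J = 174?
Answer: 69557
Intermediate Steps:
u = -24528 (u = 6 - 141*174 = 6 - 24534 = -24528)
45029 - u = 45029 - 1*(-24528) = 45029 + 24528 = 69557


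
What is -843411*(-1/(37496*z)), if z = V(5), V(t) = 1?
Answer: 843411/37496 ≈ 22.493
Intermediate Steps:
z = 1
-843411*(-1/(37496*z)) = -843411/((-37496*1)) = -843411/(-37496) = -843411*(-1/37496) = 843411/37496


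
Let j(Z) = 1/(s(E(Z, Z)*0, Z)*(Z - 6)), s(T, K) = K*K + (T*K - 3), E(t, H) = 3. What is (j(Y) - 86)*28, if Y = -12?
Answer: -3055766/1269 ≈ -2408.0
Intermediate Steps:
s(T, K) = -3 + K² + K*T (s(T, K) = K² + (K*T - 3) = K² + (-3 + K*T) = -3 + K² + K*T)
j(Z) = 1/((-6 + Z)*(-3 + Z²)) (j(Z) = 1/((-3 + Z² + Z*(3*0))*(Z - 6)) = 1/((-3 + Z² + Z*0)*(-6 + Z)) = 1/((-3 + Z² + 0)*(-6 + Z)) = 1/((-3 + Z²)*(-6 + Z)) = 1/((-6 + Z)*(-3 + Z²)))
(j(Y) - 86)*28 = (1/((-6 - 12)*(-3 + (-12)²)) - 86)*28 = (1/((-18)*(-3 + 144)) - 86)*28 = (-1/18/141 - 86)*28 = (-1/18*1/141 - 86)*28 = (-1/2538 - 86)*28 = -218269/2538*28 = -3055766/1269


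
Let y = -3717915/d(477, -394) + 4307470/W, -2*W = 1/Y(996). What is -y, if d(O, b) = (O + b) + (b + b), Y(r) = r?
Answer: 403282323419/47 ≈ 8.5805e+9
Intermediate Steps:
d(O, b) = O + 3*b (d(O, b) = (O + b) + 2*b = O + 3*b)
W = -1/1992 (W = -1/2/996 = -1/2*1/996 = -1/1992 ≈ -0.00050201)
y = -403282323419/47 (y = -3717915/(477 + 3*(-394)) + 4307470/(-1/1992) = -3717915/(477 - 1182) + 4307470*(-1992) = -3717915/(-705) - 8580480240 = -3717915*(-1/705) - 8580480240 = 247861/47 - 8580480240 = -403282323419/47 ≈ -8.5805e+9)
-y = -1*(-403282323419/47) = 403282323419/47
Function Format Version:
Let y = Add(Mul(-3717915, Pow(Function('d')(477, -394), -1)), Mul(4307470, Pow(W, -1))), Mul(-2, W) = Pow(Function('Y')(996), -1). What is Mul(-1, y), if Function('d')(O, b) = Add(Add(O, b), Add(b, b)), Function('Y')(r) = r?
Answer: Rational(403282323419, 47) ≈ 8.5805e+9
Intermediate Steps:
Function('d')(O, b) = Add(O, Mul(3, b)) (Function('d')(O, b) = Add(Add(O, b), Mul(2, b)) = Add(O, Mul(3, b)))
W = Rational(-1, 1992) (W = Mul(Rational(-1, 2), Pow(996, -1)) = Mul(Rational(-1, 2), Rational(1, 996)) = Rational(-1, 1992) ≈ -0.00050201)
y = Rational(-403282323419, 47) (y = Add(Mul(-3717915, Pow(Add(477, Mul(3, -394)), -1)), Mul(4307470, Pow(Rational(-1, 1992), -1))) = Add(Mul(-3717915, Pow(Add(477, -1182), -1)), Mul(4307470, -1992)) = Add(Mul(-3717915, Pow(-705, -1)), -8580480240) = Add(Mul(-3717915, Rational(-1, 705)), -8580480240) = Add(Rational(247861, 47), -8580480240) = Rational(-403282323419, 47) ≈ -8.5805e+9)
Mul(-1, y) = Mul(-1, Rational(-403282323419, 47)) = Rational(403282323419, 47)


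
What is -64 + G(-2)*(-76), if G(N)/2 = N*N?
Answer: -672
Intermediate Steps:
G(N) = 2*N**2 (G(N) = 2*(N*N) = 2*N**2)
-64 + G(-2)*(-76) = -64 + (2*(-2)**2)*(-76) = -64 + (2*4)*(-76) = -64 + 8*(-76) = -64 - 608 = -672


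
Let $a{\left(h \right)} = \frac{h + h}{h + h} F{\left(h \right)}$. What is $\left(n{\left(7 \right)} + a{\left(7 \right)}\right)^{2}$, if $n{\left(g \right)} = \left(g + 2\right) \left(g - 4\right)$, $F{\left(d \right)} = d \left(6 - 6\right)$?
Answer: $729$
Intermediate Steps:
$F{\left(d \right)} = 0$ ($F{\left(d \right)} = d \left(6 - 6\right) = d 0 = 0$)
$a{\left(h \right)} = 0$ ($a{\left(h \right)} = \frac{h + h}{h + h} 0 = \frac{2 h}{2 h} 0 = 2 h \frac{1}{2 h} 0 = 1 \cdot 0 = 0$)
$n{\left(g \right)} = \left(-4 + g\right) \left(2 + g\right)$ ($n{\left(g \right)} = \left(2 + g\right) \left(-4 + g\right) = \left(-4 + g\right) \left(2 + g\right)$)
$\left(n{\left(7 \right)} + a{\left(7 \right)}\right)^{2} = \left(\left(-8 + 7^{2} - 14\right) + 0\right)^{2} = \left(\left(-8 + 49 - 14\right) + 0\right)^{2} = \left(27 + 0\right)^{2} = 27^{2} = 729$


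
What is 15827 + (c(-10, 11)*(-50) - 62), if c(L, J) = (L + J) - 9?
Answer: 16165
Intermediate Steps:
c(L, J) = -9 + J + L (c(L, J) = (J + L) - 9 = -9 + J + L)
15827 + (c(-10, 11)*(-50) - 62) = 15827 + ((-9 + 11 - 10)*(-50) - 62) = 15827 + (-8*(-50) - 62) = 15827 + (400 - 62) = 15827 + 338 = 16165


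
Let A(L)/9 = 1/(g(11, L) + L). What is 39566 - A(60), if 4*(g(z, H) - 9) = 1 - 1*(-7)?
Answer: 2809177/71 ≈ 39566.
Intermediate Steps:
g(z, H) = 11 (g(z, H) = 9 + (1 - 1*(-7))/4 = 9 + (1 + 7)/4 = 9 + (¼)*8 = 9 + 2 = 11)
A(L) = 9/(11 + L)
39566 - A(60) = 39566 - 9/(11 + 60) = 39566 - 9/71 = 2809177/71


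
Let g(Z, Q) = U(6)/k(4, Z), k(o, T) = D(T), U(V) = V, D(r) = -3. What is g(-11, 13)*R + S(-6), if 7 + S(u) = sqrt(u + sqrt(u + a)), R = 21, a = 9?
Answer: -49 + I*sqrt(6 - sqrt(3)) ≈ -49.0 + 2.0659*I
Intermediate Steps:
k(o, T) = -3
g(Z, Q) = -2 (g(Z, Q) = 6/(-3) = 6*(-1/3) = -2)
S(u) = -7 + sqrt(u + sqrt(9 + u)) (S(u) = -7 + sqrt(u + sqrt(u + 9)) = -7 + sqrt(u + sqrt(9 + u)))
g(-11, 13)*R + S(-6) = -2*21 + (-7 + sqrt(-6 + sqrt(9 - 6))) = -42 + (-7 + sqrt(-6 + sqrt(3))) = -49 + sqrt(-6 + sqrt(3))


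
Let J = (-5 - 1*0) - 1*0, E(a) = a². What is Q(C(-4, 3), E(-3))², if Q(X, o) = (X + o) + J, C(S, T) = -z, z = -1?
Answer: 25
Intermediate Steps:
C(S, T) = 1 (C(S, T) = -1*(-1) = 1)
J = -5 (J = (-5 + 0) + 0 = -5 + 0 = -5)
Q(X, o) = -5 + X + o (Q(X, o) = (X + o) - 5 = -5 + X + o)
Q(C(-4, 3), E(-3))² = (-5 + 1 + (-3)²)² = (-5 + 1 + 9)² = 5² = 25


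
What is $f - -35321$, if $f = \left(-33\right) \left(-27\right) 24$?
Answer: $56705$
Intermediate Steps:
$f = 21384$ ($f = 891 \cdot 24 = 21384$)
$f - -35321 = 21384 - -35321 = 21384 + 35321 = 56705$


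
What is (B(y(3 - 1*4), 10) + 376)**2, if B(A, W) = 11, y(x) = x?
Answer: 149769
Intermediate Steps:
(B(y(3 - 1*4), 10) + 376)**2 = (11 + 376)**2 = 387**2 = 149769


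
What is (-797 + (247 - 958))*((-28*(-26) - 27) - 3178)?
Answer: 3735316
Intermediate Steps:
(-797 + (247 - 958))*((-28*(-26) - 27) - 3178) = (-797 - 711)*((728 - 27) - 3178) = -1508*(701 - 3178) = -1508*(-2477) = 3735316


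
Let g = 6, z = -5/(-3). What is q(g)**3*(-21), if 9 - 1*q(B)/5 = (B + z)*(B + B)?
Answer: 1500940875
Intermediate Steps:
z = 5/3 (z = -5*(-1/3) = 5/3 ≈ 1.6667)
q(B) = 45 - 10*B*(5/3 + B) (q(B) = 45 - 5*(B + 5/3)*(B + B) = 45 - 5*(5/3 + B)*2*B = 45 - 10*B*(5/3 + B))
q(g)**3*(-21) = (45 - 10*6**2 - 50/3*6)**3*(-21) = (45 - 10*36 - 100)**3*(-21) = (45 - 360 - 100)**3*(-21) = (-415)**3*(-21) = -71473375*(-21) = 1500940875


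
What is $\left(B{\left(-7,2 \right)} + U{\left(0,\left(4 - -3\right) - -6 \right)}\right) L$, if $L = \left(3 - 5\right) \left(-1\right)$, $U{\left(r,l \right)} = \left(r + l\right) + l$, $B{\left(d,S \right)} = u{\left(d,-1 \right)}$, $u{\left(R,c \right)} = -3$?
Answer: $46$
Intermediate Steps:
$B{\left(d,S \right)} = -3$
$U{\left(r,l \right)} = r + 2 l$ ($U{\left(r,l \right)} = \left(l + r\right) + l = r + 2 l$)
$L = 2$ ($L = \left(-2\right) \left(-1\right) = 2$)
$\left(B{\left(-7,2 \right)} + U{\left(0,\left(4 - -3\right) - -6 \right)}\right) L = \left(-3 + \left(0 + 2 \left(\left(4 - -3\right) - -6\right)\right)\right) 2 = \left(-3 + \left(0 + 2 \left(\left(4 + 3\right) + 6\right)\right)\right) 2 = \left(-3 + \left(0 + 2 \left(7 + 6\right)\right)\right) 2 = \left(-3 + \left(0 + 2 \cdot 13\right)\right) 2 = \left(-3 + \left(0 + 26\right)\right) 2 = \left(-3 + 26\right) 2 = 23 \cdot 2 = 46$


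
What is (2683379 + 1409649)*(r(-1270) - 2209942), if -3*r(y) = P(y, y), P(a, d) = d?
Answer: -27130865307568/3 ≈ -9.0436e+12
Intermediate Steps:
r(y) = -y/3
(2683379 + 1409649)*(r(-1270) - 2209942) = (2683379 + 1409649)*(-1/3*(-1270) - 2209942) = 4093028*(1270/3 - 2209942) = 4093028*(-6628556/3) = -27130865307568/3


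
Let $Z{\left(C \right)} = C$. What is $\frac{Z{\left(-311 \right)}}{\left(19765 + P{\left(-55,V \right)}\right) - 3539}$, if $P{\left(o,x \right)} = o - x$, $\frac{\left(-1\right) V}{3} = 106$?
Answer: $- \frac{311}{16489} \approx -0.018861$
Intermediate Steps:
$V = -318$ ($V = \left(-3\right) 106 = -318$)
$\frac{Z{\left(-311 \right)}}{\left(19765 + P{\left(-55,V \right)}\right) - 3539} = - \frac{311}{\left(19765 - -263\right) - 3539} = - \frac{311}{\left(19765 + \left(-55 + 318\right)\right) - 3539} = - \frac{311}{\left(19765 + 263\right) - 3539} = - \frac{311}{20028 - 3539} = - \frac{311}{16489}$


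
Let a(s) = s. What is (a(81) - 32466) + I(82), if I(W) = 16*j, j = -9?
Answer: -32529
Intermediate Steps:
I(W) = -144 (I(W) = 16*(-9) = -144)
(a(81) - 32466) + I(82) = (81 - 32466) - 144 = -32385 - 144 = -32529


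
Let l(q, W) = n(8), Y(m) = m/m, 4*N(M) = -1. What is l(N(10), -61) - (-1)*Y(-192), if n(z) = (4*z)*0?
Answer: 1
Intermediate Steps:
N(M) = -1/4 (N(M) = (1/4)*(-1) = -1/4)
Y(m) = 1
n(z) = 0
l(q, W) = 0
l(N(10), -61) - (-1)*Y(-192) = 0 - (-1) = 0 - 1*(-1) = 0 + 1 = 1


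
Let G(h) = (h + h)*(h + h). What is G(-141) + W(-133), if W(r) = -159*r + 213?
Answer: 100884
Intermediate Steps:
W(r) = 213 - 159*r
G(h) = 4*h² (G(h) = (2*h)*(2*h) = 4*h²)
G(-141) + W(-133) = 4*(-141)² + (213 - 159*(-133)) = 4*19881 + (213 + 21147) = 79524 + 21360 = 100884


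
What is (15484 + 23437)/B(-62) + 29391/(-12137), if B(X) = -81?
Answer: -474764848/983097 ≈ -482.93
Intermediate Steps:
(15484 + 23437)/B(-62) + 29391/(-12137) = (15484 + 23437)/(-81) + 29391/(-12137) = 38921*(-1/81) + 29391*(-1/12137) = -38921/81 - 29391/12137 = -474764848/983097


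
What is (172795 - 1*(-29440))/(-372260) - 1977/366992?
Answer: -3747729257/6830822096 ≈ -0.54865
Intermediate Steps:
(172795 - 1*(-29440))/(-372260) - 1977/366992 = (172795 + 29440)*(-1/372260) - 1977*1/366992 = 202235*(-1/372260) - 1977/366992 = -40447/74452 - 1977/366992 = -3747729257/6830822096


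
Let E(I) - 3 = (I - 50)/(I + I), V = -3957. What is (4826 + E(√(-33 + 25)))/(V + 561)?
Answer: -9659/6792 - 25*I*√2/13584 ≈ -1.4221 - 0.0026027*I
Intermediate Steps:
E(I) = 3 + (-50 + I)/(2*I) (E(I) = 3 + (I - 50)/(I + I) = 3 + (-50 + I)/((2*I)) = 3 + (-50 + I)*(1/(2*I)) = 3 + (-50 + I)/(2*I))
(4826 + E(√(-33 + 25)))/(V + 561) = (4826 + (7/2 - 25/√(-33 + 25)))/(-3957 + 561) = (4826 + (7/2 - 25*(-I*√2/4)))/(-3396) = (4826 + (7/2 - 25*(-I*√2/4)))*(-1/3396) = (4826 + (7/2 - (-25)*I*√2/4))*(-1/3396) = (4826 + (7/2 + 25*I*√2/4))*(-1/3396) = (9659/2 + 25*I*√2/4)*(-1/3396) = -9659/6792 - 25*I*√2/13584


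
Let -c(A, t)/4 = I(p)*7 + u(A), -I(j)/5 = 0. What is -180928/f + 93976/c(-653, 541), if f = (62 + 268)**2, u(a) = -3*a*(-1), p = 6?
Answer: 16697414/1616175 ≈ 10.331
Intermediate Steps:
u(a) = 3*a
I(j) = 0 (I(j) = -5*0 = 0)
c(A, t) = -12*A (c(A, t) = -4*(0*7 + 3*A) = -4*(0 + 3*A) = -12*A)
f = 108900 (f = 330**2 = 108900)
-180928/f + 93976/c(-653, 541) = -180928/108900 + 93976/((-12*(-653))) = -180928*1/108900 + 93976/7836 = -4112/2475 + 93976*(1/7836) = -4112/2475 + 23494/1959 = 16697414/1616175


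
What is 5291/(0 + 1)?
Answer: 5291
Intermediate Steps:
5291/(0 + 1) = 5291/1 = 1*5291 = 5291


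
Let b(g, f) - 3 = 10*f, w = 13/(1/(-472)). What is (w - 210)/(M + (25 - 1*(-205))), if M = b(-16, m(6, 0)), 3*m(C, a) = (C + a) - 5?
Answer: -19038/709 ≈ -26.852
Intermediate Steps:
w = -6136 (w = 13/(-1/472) = 13*(-472) = -6136)
m(C, a) = -5/3 + C/3 + a/3 (m(C, a) = ((C + a) - 5)/3 = (-5 + C + a)/3 = -5/3 + C/3 + a/3)
b(g, f) = 3 + 10*f
M = 19/3 (M = 3 + 10*(-5/3 + (1/3)*6 + (1/3)*0) = 3 + 10*(-5/3 + 2 + 0) = 3 + 10*(1/3) = 3 + 10/3 = 19/3 ≈ 6.3333)
(w - 210)/(M + (25 - 1*(-205))) = (-6136 - 210)/(19/3 + (25 - 1*(-205))) = -6346/(19/3 + (25 + 205)) = -6346/(19/3 + 230) = -6346/709/3 = -6346*3/709 = -19038/709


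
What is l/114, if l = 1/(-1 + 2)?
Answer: 1/114 ≈ 0.0087719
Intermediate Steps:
l = 1 (l = 1/1 = 1)
l/114 = 1/114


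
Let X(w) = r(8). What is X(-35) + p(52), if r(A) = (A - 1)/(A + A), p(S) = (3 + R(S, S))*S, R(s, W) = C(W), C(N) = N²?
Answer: 2252231/16 ≈ 1.4076e+5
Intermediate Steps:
R(s, W) = W²
p(S) = S*(3 + S²) (p(S) = (3 + S²)*S = S*(3 + S²))
r(A) = (-1 + A)/(2*A) (r(A) = (-1 + A)/((2*A)) = (-1 + A)*(1/(2*A)) = (-1 + A)/(2*A))
X(w) = 7/16 (X(w) = (½)*(-1 + 8)/8 = (½)*(⅛)*7 = 7/16)
X(-35) + p(52) = 7/16 + 52*(3 + 52²) = 7/16 + 52*(3 + 2704) = 7/16 + 52*2707 = 7/16 + 140764 = 2252231/16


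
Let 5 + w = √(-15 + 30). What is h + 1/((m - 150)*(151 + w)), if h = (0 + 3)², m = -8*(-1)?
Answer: 13611266/1512371 + √15/3024742 ≈ 9.0000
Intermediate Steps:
w = -5 + √15 (w = -5 + √(-15 + 30) = -5 + √15 ≈ -1.1270)
m = 8
h = 9 (h = 3² = 9)
h + 1/((m - 150)*(151 + w)) = 9 + 1/((8 - 150)*(151 + (-5 + √15))) = 9 + 1/((-142)*(146 + √15)) = 9 - 1/(142*(146 + √15))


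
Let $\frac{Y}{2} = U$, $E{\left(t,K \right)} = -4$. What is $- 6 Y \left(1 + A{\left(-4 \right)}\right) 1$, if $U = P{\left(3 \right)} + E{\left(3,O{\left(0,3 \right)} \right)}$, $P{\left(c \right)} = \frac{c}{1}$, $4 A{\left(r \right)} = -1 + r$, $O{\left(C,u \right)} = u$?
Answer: $-3$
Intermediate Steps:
$A{\left(r \right)} = - \frac{1}{4} + \frac{r}{4}$ ($A{\left(r \right)} = \frac{-1 + r}{4} = - \frac{1}{4} + \frac{r}{4}$)
$P{\left(c \right)} = c$ ($P{\left(c \right)} = c 1 = c$)
$U = -1$ ($U = 3 - 4 = -1$)
$Y = -2$ ($Y = 2 \left(-1\right) = -2$)
$- 6 Y \left(1 + A{\left(-4 \right)}\right) 1 = \left(-6\right) \left(-2\right) \left(1 + \left(- \frac{1}{4} + \frac{1}{4} \left(-4\right)\right)\right) 1 = 12 \left(1 - \frac{5}{4}\right) 1 = 12 \left(\left(- \frac{1}{4}\right) 1\right) = 12 \left(- \frac{1}{4}\right) = -3$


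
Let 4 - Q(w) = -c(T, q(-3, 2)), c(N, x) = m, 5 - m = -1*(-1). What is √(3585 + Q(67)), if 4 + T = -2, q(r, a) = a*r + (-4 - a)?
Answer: √3593 ≈ 59.942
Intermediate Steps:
m = 4 (m = 5 - (-1)*(-1) = 5 - 1*1 = 5 - 1 = 4)
q(r, a) = -4 - a + a*r
T = -6 (T = -4 - 2 = -6)
c(N, x) = 4
Q(w) = 8 (Q(w) = 4 - (-1)*4 = 4 - 1*(-4) = 4 + 4 = 8)
√(3585 + Q(67)) = √(3585 + 8) = √3593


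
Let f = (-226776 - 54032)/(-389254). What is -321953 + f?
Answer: -62660606127/194627 ≈ -3.2195e+5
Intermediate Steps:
f = 140404/194627 (f = -280808*(-1/389254) = 140404/194627 ≈ 0.72140)
-321953 + f = -321953 + 140404/194627 = -62660606127/194627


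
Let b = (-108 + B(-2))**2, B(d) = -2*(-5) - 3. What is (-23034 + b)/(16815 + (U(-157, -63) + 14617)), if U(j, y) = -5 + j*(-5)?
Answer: -12833/32212 ≈ -0.39839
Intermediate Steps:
B(d) = 7 (B(d) = 10 - 3 = 7)
U(j, y) = -5 - 5*j
b = 10201 (b = (-108 + 7)**2 = (-101)**2 = 10201)
(-23034 + b)/(16815 + (U(-157, -63) + 14617)) = (-23034 + 10201)/(16815 + ((-5 - 5*(-157)) + 14617)) = -12833/(16815 + ((-5 + 785) + 14617)) = -12833/(16815 + (780 + 14617)) = -12833/(16815 + 15397) = -12833/32212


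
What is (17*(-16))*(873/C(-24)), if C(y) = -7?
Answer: 237456/7 ≈ 33922.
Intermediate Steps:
(17*(-16))*(873/C(-24)) = (17*(-16))*(873/(-7)) = -237456*(-1)/7 = -272*(-873/7) = 237456/7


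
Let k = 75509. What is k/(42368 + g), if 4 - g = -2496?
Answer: 75509/44868 ≈ 1.6829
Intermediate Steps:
g = 2500 (g = 4 - 1*(-2496) = 4 + 2496 = 2500)
k/(42368 + g) = 75509/(42368 + 2500) = 75509/44868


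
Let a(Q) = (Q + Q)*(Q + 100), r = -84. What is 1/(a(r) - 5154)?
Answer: -1/7842 ≈ -0.00012752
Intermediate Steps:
a(Q) = 2*Q*(100 + Q) (a(Q) = (2*Q)*(100 + Q) = 2*Q*(100 + Q))
1/(a(r) - 5154) = 1/(2*(-84)*(100 - 84) - 5154) = 1/(2*(-84)*16 - 5154) = 1/(-2688 - 5154) = 1/(-7842) = -1/7842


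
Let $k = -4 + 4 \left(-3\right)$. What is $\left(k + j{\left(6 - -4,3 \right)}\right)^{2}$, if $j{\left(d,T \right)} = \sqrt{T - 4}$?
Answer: $\left(16 - i\right)^{2} \approx 255.0 - 32.0 i$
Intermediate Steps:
$j{\left(d,T \right)} = \sqrt{-4 + T}$
$k = -16$ ($k = -4 - 12 = -16$)
$\left(k + j{\left(6 - -4,3 \right)}\right)^{2} = \left(-16 + \sqrt{-4 + 3}\right)^{2} = \left(-16 + \sqrt{-1}\right)^{2} = \left(-16 + i\right)^{2}$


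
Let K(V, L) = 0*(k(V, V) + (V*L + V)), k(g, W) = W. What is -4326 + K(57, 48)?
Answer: -4326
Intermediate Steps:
K(V, L) = 0 (K(V, L) = 0*(V + (V*L + V)) = 0*(V + (L*V + V)) = 0*(V + (V + L*V)) = 0*(2*V + L*V) = 0)
-4326 + K(57, 48) = -4326 + 0 = -4326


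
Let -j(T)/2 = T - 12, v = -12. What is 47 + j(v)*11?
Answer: 575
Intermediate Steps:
j(T) = 24 - 2*T (j(T) = -2*(T - 12) = -2*(-12 + T) = 24 - 2*T)
47 + j(v)*11 = 47 + (24 - 2*(-12))*11 = 47 + (24 + 24)*11 = 47 + 48*11 = 47 + 528 = 575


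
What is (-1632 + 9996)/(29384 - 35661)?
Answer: -8364/6277 ≈ -1.3325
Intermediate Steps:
(-1632 + 9996)/(29384 - 35661) = 8364/(-6277) = 8364*(-1/6277) = -8364/6277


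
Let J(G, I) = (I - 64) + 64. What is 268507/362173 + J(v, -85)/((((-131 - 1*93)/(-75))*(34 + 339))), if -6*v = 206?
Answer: 2875063427/4322896928 ≈ 0.66508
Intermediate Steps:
v = -103/3 (v = -⅙*206 = -103/3 ≈ -34.333)
J(G, I) = I (J(G, I) = (-64 + I) + 64 = I)
268507/362173 + J(v, -85)/((((-131 - 1*93)/(-75))*(34 + 339))) = 268507/362173 - 85*(-75/((-131 - 1*93)*(34 + 339))) = 268507*(1/362173) - 85*(-75/(373*(-131 - 93))) = 268507/362173 - 85/(-224*(-1/75)*373) = 268507/362173 - 85/((224/75)*373) = 268507/362173 - 85/83552/75 = 268507/362173 - 85*75/83552 = 268507/362173 - 6375/83552 = 2875063427/4322896928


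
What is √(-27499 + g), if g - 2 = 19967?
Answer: I*√7530 ≈ 86.776*I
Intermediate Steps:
g = 19969 (g = 2 + 19967 = 19969)
√(-27499 + g) = √(-27499 + 19969) = √(-7530) = I*√7530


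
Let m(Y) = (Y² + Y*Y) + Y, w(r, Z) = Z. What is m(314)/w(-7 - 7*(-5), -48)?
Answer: -98753/24 ≈ -4114.7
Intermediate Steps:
m(Y) = Y + 2*Y² (m(Y) = (Y² + Y²) + Y = 2*Y² + Y = Y + 2*Y²)
m(314)/w(-7 - 7*(-5), -48) = (314*(1 + 2*314))/(-48) = (314*(1 + 628))*(-1/48) = (314*629)*(-1/48) = 197506*(-1/48) = -98753/24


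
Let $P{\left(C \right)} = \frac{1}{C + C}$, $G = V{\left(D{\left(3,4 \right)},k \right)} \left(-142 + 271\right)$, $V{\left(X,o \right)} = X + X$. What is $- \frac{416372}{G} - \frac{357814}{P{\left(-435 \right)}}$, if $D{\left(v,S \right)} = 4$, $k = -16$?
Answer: $\frac{80314826347}{258} \approx 3.113 \cdot 10^{8}$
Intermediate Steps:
$V{\left(X,o \right)} = 2 X$
$G = 1032$ ($G = 2 \cdot 4 \left(-142 + 271\right) = 8 \cdot 129 = 1032$)
$P{\left(C \right)} = \frac{1}{2 C}$
$- \frac{416372}{G} - \frac{357814}{P{\left(-435 \right)}} = - \frac{416372}{1032} - \frac{357814}{\frac{1}{2} \frac{1}{-435}} = \left(-416372\right) \frac{1}{1032} - \frac{357814}{\frac{1}{2} \left(- \frac{1}{435}\right)} = - \frac{104093}{258} - \frac{357814}{- \frac{1}{870}} = - \frac{104093}{258} - -311298180 = - \frac{104093}{258} + 311298180 = \frac{80314826347}{258}$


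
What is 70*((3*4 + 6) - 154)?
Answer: -9520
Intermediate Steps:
70*((3*4 + 6) - 154) = 70*((12 + 6) - 154) = 70*(18 - 154) = 70*(-136) = -9520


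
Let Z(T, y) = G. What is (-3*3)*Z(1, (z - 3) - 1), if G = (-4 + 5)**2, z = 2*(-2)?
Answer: -9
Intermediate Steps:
z = -4
G = 1 (G = 1**2 = 1)
Z(T, y) = 1
(-3*3)*Z(1, (z - 3) - 1) = -3*3*1 = -9*1 = -9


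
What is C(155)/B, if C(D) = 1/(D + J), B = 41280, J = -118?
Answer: 1/1527360 ≈ 6.5472e-7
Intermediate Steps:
C(D) = 1/(-118 + D) (C(D) = 1/(D - 118) = 1/(-118 + D))
C(155)/B = 1/((-118 + 155)*41280) = (1/41280)/37 = (1/37)*(1/41280) = 1/1527360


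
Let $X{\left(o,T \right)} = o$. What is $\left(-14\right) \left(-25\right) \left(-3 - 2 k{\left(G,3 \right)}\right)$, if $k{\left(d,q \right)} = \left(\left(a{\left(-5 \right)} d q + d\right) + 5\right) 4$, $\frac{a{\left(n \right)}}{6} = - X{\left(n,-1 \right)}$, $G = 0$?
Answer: $-15050$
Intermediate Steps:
$a{\left(n \right)} = - 6 n$ ($a{\left(n \right)} = 6 \left(- n\right) = - 6 n$)
$k{\left(d,q \right)} = 20 + 4 d + 120 d q$ ($k{\left(d,q \right)} = \left(\left(\left(-6\right) \left(-5\right) d q + d\right) + 5\right) 4 = \left(\left(30 d q + d\right) + 5\right) 4 = \left(\left(d + 30 d q\right) + 5\right) 4 = \left(5 + d + 30 d q\right) 4 = 20 + 4 d + 120 d q$)
$\left(-14\right) \left(-25\right) \left(-3 - 2 k{\left(G,3 \right)}\right) = \left(-14\right) \left(-25\right) \left(-3 - 2 \left(20 + 4 \cdot 0 + 120 \cdot 0 \cdot 3\right)\right) = 350 \left(-3 - 2 \left(20 + 0 + 0\right)\right) = 350 \left(-3 - 40\right) = 350 \left(-43\right) = -15050$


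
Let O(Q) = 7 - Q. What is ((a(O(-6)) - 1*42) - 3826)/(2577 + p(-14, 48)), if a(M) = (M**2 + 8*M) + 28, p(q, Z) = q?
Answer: -3567/2563 ≈ -1.3917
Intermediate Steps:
a(M) = 28 + M**2 + 8*M
((a(O(-6)) - 1*42) - 3826)/(2577 + p(-14, 48)) = (((28 + (7 - 1*(-6))**2 + 8*(7 - 1*(-6))) - 1*42) - 3826)/(2577 - 14) = (((28 + (7 + 6)**2 + 8*(7 + 6)) - 42) - 3826)/2563 = (((28 + 13**2 + 8*13) - 42) - 3826)*(1/2563) = (((28 + 169 + 104) - 42) - 3826)*(1/2563) = ((301 - 42) - 3826)*(1/2563) = (259 - 3826)*(1/2563) = -3567*1/2563 = -3567/2563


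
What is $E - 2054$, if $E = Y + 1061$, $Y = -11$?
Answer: $-1004$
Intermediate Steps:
$E = 1050$ ($E = -11 + 1061 = 1050$)
$E - 2054 = 1050 - 2054 = -1004$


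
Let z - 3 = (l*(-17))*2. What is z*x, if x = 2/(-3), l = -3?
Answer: -70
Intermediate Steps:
z = 105 (z = 3 - 3*(-17)*2 = 3 + 51*2 = 3 + 102 = 105)
x = -⅔ (x = 2*(-⅓) = -⅔ ≈ -0.66667)
z*x = 105*(-⅔) = -70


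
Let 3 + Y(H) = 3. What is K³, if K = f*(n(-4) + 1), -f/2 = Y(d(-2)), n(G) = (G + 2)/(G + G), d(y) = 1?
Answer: 0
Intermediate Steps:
n(G) = (2 + G)/(2*G) (n(G) = (2 + G)/((2*G)) = (2 + G)*(1/(2*G)) = (2 + G)/(2*G))
Y(H) = 0 (Y(H) = -3 + 3 = 0)
f = 0 (f = -2*0 = 0)
K = 0 (K = 0*((½)*(2 - 4)/(-4) + 1) = 0*((½)*(-¼)*(-2) + 1) = 0*(¼ + 1) = 0*(5/4) = 0)
K³ = 0³ = 0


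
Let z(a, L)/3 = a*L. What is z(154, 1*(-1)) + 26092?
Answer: 25630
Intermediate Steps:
z(a, L) = 3*L*a (z(a, L) = 3*(a*L) = 3*(L*a) = 3*L*a)
z(154, 1*(-1)) + 26092 = 3*(1*(-1))*154 + 26092 = 3*(-1)*154 + 26092 = -462 + 26092 = 25630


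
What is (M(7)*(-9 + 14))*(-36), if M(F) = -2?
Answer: 360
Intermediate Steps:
(M(7)*(-9 + 14))*(-36) = -2*(-9 + 14)*(-36) = -2*5*(-36) = -10*(-36) = 360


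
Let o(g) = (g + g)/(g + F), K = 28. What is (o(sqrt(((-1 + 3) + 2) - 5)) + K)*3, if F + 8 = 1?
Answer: 2103/25 - 21*I/25 ≈ 84.12 - 0.84*I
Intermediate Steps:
F = -7 (F = -8 + 1 = -7)
o(g) = 2*g/(-7 + g) (o(g) = (g + g)/(g - 7) = (2*g)/(-7 + g) = 2*g/(-7 + g))
(o(sqrt(((-1 + 3) + 2) - 5)) + K)*3 = (2*sqrt(((-1 + 3) + 2) - 5)/(-7 + sqrt(((-1 + 3) + 2) - 5)) + 28)*3 = (2*sqrt((2 + 2) - 5)/(-7 + sqrt((2 + 2) - 5)) + 28)*3 = (2*sqrt(4 - 5)/(-7 + sqrt(4 - 5)) + 28)*3 = (2*sqrt(-1)/(-7 + sqrt(-1)) + 28)*3 = (2*I/(-7 + I) + 28)*3 = (2*I*((-7 - I)/50) + 28)*3 = (I*(-7 - I)/25 + 28)*3 = (28 + I*(-7 - I)/25)*3 = 84 + 3*I*(-7 - I)/25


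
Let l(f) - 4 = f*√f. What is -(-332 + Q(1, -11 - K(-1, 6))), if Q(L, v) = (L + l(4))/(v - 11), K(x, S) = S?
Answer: 9309/28 ≈ 332.46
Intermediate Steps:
l(f) = 4 + f^(3/2) (l(f) = 4 + f*√f = 4 + f^(3/2))
Q(L, v) = (12 + L)/(-11 + v) (Q(L, v) = (L + (4 + 4^(3/2)))/(v - 11) = (L + (4 + 8))/(-11 + v) = (L + 12)/(-11 + v) = (12 + L)/(-11 + v))
-(-332 + Q(1, -11 - K(-1, 6))) = -(-332 + (12 + 1)/(-11 + (-11 - 1*6))) = -(-332 + 13/(-11 + (-11 - 6))) = -(-332 + 13/(-11 - 17)) = -(-332 + 13/(-28)) = -(-332 - 1/28*13) = -(-332 - 13/28) = -1*(-9309/28) = 9309/28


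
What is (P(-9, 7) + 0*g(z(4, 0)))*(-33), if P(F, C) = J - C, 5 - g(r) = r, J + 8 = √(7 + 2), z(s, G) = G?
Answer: 396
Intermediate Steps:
J = -5 (J = -8 + √(7 + 2) = -8 + √9 = -8 + 3 = -5)
g(r) = 5 - r
P(F, C) = -5 - C
(P(-9, 7) + 0*g(z(4, 0)))*(-33) = ((-5 - 1*7) + 0*(5 - 1*0))*(-33) = ((-5 - 7) + 0*(5 + 0))*(-33) = (-12 + 0*5)*(-33) = (-12 + 0)*(-33) = -12*(-33) = 396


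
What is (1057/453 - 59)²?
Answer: 28900/9 ≈ 3211.1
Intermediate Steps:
(1057/453 - 59)² = (1057*(1/453) - 59)² = (7/3 - 59)² = (-170/3)² = 28900/9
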